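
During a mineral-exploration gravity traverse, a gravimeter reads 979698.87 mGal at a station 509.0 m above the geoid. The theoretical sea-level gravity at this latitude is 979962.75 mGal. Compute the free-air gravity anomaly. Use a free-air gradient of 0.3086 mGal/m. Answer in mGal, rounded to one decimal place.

Free-air correction = 0.3086 × 509.0 = 157.08 mGal
Free-air anomaly = 979698.87 − 979962.75 + (157.08) = -106.80 mGal

-106.8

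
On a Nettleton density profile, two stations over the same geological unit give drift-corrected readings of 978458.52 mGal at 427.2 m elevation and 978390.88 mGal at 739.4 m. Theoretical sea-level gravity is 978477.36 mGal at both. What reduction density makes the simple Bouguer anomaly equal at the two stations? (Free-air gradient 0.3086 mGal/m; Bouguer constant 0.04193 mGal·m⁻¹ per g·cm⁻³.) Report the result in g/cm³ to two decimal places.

Δg_obs = 978390.88 − 978458.52 = -67.64 mGal over Δh = 739.4 − 427.2 = 312.2 m
Equal Bouguer anomalies ⇒ Δg_obs + (0.3086 − 0.04193ρ)·Δh = 0
0.3086 − 0.04193ρ = −Δg_obs/Δh = 0.21666
ρ = (0.3086 − 0.21666) / 0.04193 = 2.19 g/cm³

2.19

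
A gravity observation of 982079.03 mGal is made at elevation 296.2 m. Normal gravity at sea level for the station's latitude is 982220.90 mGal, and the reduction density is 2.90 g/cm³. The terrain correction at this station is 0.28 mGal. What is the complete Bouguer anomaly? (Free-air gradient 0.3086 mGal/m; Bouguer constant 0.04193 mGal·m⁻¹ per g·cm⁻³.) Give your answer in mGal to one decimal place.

Free-air correction = 0.3086 × 296.2 = 91.41 mGal
Free-air anomaly = 982079.03 − 982220.90 + (91.41) = -50.46 mGal
Bouguer slab correction = 0.04193 × 2.90 × 296.2 = 36.02 mGal
Simple Bouguer anomaly = -50.46 − (36.02) = -86.48 mGal
Complete Bouguer anomaly = -86.48 + 0.28 = -86.20 mGal

-86.2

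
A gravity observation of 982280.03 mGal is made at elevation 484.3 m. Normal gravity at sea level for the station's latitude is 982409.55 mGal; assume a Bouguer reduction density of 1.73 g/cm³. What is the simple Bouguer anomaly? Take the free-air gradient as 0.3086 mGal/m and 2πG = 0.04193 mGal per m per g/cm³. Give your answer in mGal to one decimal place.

-15.2

Free-air correction = 0.3086 × 484.3 = 149.45 mGal
Free-air anomaly = 982280.03 − 982409.55 + (149.45) = 19.93 mGal
Bouguer slab correction = 0.04193 × 1.73 × 484.3 = 35.13 mGal
Simple Bouguer anomaly = 19.93 − (35.13) = -15.20 mGal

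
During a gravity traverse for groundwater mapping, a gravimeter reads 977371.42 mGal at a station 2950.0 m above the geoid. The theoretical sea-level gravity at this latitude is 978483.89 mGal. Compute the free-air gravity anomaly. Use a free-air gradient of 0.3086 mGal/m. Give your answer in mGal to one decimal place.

-202.1

Free-air correction = 0.3086 × 2950.0 = 910.37 mGal
Free-air anomaly = 977371.42 − 978483.89 + (910.37) = -202.10 mGal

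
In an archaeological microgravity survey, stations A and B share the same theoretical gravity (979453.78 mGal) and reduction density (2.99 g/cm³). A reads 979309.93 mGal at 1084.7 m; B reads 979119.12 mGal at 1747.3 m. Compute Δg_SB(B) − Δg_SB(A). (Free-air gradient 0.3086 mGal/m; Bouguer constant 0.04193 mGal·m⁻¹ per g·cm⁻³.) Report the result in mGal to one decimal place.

-69.4

Δg_SB(A) = 979309.93 − 979453.78 + 0.3086×1084.7 − 0.04193×2.99×1084.7 = 54.90 mGal
Δg_SB(B) = 979119.12 − 979453.78 + 0.3086×1747.3 − 0.04193×2.99×1747.3 = -14.50 mGal
Difference = -14.50 − (54.90) = -69.40 mGal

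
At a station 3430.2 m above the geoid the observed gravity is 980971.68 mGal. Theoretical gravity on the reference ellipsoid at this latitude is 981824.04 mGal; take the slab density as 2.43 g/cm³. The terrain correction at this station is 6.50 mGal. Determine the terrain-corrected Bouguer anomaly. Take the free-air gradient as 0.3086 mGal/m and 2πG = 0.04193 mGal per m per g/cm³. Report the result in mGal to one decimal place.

-136.8

Free-air correction = 0.3086 × 3430.2 = 1058.56 mGal
Free-air anomaly = 980971.68 − 981824.04 + (1058.56) = 206.20 mGal
Bouguer slab correction = 0.04193 × 2.43 × 3430.2 = 349.50 mGal
Simple Bouguer anomaly = 206.20 − (349.50) = -143.30 mGal
Complete Bouguer anomaly = -143.30 + 6.50 = -136.80 mGal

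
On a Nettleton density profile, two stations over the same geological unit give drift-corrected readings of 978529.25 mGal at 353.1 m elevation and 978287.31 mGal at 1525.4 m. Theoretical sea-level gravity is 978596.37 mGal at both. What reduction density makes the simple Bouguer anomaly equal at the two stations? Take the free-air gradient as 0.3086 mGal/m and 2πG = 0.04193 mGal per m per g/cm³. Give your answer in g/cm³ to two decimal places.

2.44

Δg_obs = 978287.31 − 978529.25 = -241.94 mGal over Δh = 1525.4 − 353.1 = 1172.3 m
Equal Bouguer anomalies ⇒ Δg_obs + (0.3086 − 0.04193ρ)·Δh = 0
0.3086 − 0.04193ρ = −Δg_obs/Δh = 0.20638
ρ = (0.3086 − 0.20638) / 0.04193 = 2.44 g/cm³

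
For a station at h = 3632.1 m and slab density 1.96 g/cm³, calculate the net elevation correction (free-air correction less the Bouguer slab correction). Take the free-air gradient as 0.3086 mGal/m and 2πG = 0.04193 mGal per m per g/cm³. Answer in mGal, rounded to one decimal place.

Combined gradient = 0.3086 − 0.04193 × 1.96 = 0.2264172 mGal/m
Combined elevation correction = 0.2264172 × 3632.1 = 822.4 mGal

822.4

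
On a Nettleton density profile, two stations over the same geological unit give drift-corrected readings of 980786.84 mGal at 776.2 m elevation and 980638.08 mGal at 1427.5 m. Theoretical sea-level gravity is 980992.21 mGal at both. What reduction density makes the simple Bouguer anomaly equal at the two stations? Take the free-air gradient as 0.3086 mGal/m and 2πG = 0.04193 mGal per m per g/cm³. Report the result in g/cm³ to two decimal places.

Δg_obs = 980638.08 − 980786.84 = -148.76 mGal over Δh = 1427.5 − 776.2 = 651.3 m
Equal Bouguer anomalies ⇒ Δg_obs + (0.3086 − 0.04193ρ)·Δh = 0
0.3086 − 0.04193ρ = −Δg_obs/Δh = 0.22840
ρ = (0.3086 − 0.22840) / 0.04193 = 1.91 g/cm³

1.91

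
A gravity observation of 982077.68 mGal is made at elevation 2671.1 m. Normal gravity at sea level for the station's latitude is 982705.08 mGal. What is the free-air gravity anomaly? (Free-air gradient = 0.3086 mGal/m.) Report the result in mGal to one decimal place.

Free-air correction = 0.3086 × 2671.1 = 824.30 mGal
Free-air anomaly = 982077.68 − 982705.08 + (824.30) = 196.90 mGal

196.9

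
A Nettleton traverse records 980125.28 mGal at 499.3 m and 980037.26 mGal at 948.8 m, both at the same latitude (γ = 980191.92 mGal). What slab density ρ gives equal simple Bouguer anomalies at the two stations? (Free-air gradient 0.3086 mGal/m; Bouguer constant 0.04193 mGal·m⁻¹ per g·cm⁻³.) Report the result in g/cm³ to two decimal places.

Δg_obs = 980037.26 − 980125.28 = -88.02 mGal over Δh = 948.8 − 499.3 = 449.5 m
Equal Bouguer anomalies ⇒ Δg_obs + (0.3086 − 0.04193ρ)·Δh = 0
0.3086 − 0.04193ρ = −Δg_obs/Δh = 0.19582
ρ = (0.3086 − 0.19582) / 0.04193 = 2.69 g/cm³

2.69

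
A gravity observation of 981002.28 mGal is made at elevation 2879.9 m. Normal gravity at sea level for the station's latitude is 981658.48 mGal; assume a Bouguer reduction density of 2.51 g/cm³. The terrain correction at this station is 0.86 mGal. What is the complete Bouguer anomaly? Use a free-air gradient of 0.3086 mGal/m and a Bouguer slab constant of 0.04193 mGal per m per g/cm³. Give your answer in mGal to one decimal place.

-69.7

Free-air correction = 0.3086 × 2879.9 = 888.74 mGal
Free-air anomaly = 981002.28 − 981658.48 + (888.74) = 232.54 mGal
Bouguer slab correction = 0.04193 × 2.51 × 2879.9 = 303.09 mGal
Simple Bouguer anomaly = 232.54 − (303.09) = -70.55 mGal
Complete Bouguer anomaly = -70.55 + 0.86 = -69.69 mGal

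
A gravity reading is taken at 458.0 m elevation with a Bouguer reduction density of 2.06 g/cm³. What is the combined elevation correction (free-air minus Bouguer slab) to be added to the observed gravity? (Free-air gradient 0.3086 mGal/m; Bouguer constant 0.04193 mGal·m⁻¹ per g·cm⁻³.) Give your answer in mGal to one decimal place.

Combined gradient = 0.3086 − 0.04193 × 2.06 = 0.2222242 mGal/m
Combined elevation correction = 0.2222242 × 458.0 = 101.8 mGal

101.8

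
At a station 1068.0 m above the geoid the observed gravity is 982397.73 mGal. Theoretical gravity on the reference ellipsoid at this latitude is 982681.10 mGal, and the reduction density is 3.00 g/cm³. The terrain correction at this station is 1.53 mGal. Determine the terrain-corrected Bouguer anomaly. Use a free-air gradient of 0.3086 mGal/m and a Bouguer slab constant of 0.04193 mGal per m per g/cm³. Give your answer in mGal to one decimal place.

-86.6

Free-air correction = 0.3086 × 1068.0 = 329.58 mGal
Free-air anomaly = 982397.73 − 982681.10 + (329.58) = 46.21 mGal
Bouguer slab correction = 0.04193 × 3.00 × 1068.0 = 134.34 mGal
Simple Bouguer anomaly = 46.21 − (134.34) = -88.13 mGal
Complete Bouguer anomaly = -88.13 + 1.53 = -86.60 mGal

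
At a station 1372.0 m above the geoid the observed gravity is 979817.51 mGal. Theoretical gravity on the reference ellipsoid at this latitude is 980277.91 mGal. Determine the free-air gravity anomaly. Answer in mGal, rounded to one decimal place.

Free-air correction = 0.3086 × 1372.0 = 423.40 mGal
Free-air anomaly = 979817.51 − 980277.91 + (423.40) = -37.00 mGal

-37.0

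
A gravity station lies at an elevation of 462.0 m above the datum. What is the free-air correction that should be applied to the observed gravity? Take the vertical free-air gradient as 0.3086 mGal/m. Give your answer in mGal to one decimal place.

Free-air correction = 0.3086 × 462.0 = 142.6 mGal

142.6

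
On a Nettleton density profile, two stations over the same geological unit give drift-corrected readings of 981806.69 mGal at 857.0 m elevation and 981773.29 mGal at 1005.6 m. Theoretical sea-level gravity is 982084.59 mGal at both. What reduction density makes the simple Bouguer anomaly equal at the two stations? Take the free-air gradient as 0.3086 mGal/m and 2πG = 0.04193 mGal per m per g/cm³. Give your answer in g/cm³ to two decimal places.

2.00

Δg_obs = 981773.29 − 981806.69 = -33.40 mGal over Δh = 1005.6 − 857.0 = 148.6 m
Equal Bouguer anomalies ⇒ Δg_obs + (0.3086 − 0.04193ρ)·Δh = 0
0.3086 − 0.04193ρ = −Δg_obs/Δh = 0.22476
ρ = (0.3086 − 0.22476) / 0.04193 = 2.00 g/cm³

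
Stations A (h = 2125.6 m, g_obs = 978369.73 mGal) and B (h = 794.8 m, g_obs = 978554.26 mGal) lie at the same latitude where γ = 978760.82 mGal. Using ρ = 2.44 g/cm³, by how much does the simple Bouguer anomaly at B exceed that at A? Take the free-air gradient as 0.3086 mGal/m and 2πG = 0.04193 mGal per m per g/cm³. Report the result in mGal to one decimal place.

Δg_SB(A) = 978369.73 − 978760.82 + 0.3086×2125.6 − 0.04193×2.44×2125.6 = 47.40 mGal
Δg_SB(B) = 978554.26 − 978760.82 + 0.3086×794.8 − 0.04193×2.44×794.8 = -42.60 mGal
Difference = -42.60 − (47.40) = -90.00 mGal

-90.0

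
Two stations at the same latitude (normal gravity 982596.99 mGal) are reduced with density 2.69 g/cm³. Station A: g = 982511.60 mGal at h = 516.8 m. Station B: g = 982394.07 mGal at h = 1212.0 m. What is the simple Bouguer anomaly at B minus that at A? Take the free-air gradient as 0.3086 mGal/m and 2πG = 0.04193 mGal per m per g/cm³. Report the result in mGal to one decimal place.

18.6

Δg_SB(A) = 982511.60 − 982596.99 + 0.3086×516.8 − 0.04193×2.69×516.8 = 15.80 mGal
Δg_SB(B) = 982394.07 − 982596.99 + 0.3086×1212.0 − 0.04193×2.69×1212.0 = 34.40 mGal
Difference = 34.40 − (15.80) = 18.60 mGal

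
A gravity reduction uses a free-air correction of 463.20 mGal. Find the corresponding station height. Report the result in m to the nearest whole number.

1501

h = 463.20 / 0.3086 = 1500.97 m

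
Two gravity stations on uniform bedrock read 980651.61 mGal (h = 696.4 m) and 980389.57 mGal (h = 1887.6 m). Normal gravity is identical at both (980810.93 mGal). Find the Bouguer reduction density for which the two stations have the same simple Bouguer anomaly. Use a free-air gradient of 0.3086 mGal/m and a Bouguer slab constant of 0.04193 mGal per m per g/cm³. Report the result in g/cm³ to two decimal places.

2.11

Δg_obs = 980389.57 − 980651.61 = -262.04 mGal over Δh = 1887.6 − 696.4 = 1191.2 m
Equal Bouguer anomalies ⇒ Δg_obs + (0.3086 − 0.04193ρ)·Δh = 0
0.3086 − 0.04193ρ = −Δg_obs/Δh = 0.21998
ρ = (0.3086 − 0.21998) / 0.04193 = 2.11 g/cm³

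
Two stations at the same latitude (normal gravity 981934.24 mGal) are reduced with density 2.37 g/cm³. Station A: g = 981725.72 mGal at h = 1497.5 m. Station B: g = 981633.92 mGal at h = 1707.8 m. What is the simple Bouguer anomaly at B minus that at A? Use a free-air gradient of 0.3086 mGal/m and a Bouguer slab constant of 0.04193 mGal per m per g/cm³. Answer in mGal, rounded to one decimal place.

Δg_SB(A) = 981725.72 − 981934.24 + 0.3086×1497.5 − 0.04193×2.37×1497.5 = 104.80 mGal
Δg_SB(B) = 981633.92 − 981934.24 + 0.3086×1707.8 − 0.04193×2.37×1707.8 = 57.00 mGal
Difference = 57.00 − (104.80) = -47.80 mGal

-47.8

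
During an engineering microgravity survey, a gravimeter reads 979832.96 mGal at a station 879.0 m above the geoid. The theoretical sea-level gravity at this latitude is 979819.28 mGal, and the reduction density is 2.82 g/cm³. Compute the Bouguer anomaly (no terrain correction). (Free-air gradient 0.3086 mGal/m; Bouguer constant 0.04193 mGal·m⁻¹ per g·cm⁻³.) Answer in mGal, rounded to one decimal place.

181.0

Free-air correction = 0.3086 × 879.0 = 271.26 mGal
Free-air anomaly = 979832.96 − 979819.28 + (271.26) = 284.94 mGal
Bouguer slab correction = 0.04193 × 2.82 × 879.0 = 103.94 mGal
Simple Bouguer anomaly = 284.94 − (103.94) = 181.00 mGal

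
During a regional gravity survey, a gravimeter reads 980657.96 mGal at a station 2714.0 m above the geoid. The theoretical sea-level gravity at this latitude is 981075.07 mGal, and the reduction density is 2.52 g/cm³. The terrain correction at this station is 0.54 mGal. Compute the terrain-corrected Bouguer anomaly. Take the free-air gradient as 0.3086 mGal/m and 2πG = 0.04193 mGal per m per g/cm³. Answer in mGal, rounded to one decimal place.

Free-air correction = 0.3086 × 2714.0 = 837.54 mGal
Free-air anomaly = 980657.96 − 981075.07 + (837.54) = 420.43 mGal
Bouguer slab correction = 0.04193 × 2.52 × 2714.0 = 286.77 mGal
Simple Bouguer anomaly = 420.43 − (286.77) = 133.66 mGal
Complete Bouguer anomaly = 133.66 + 0.54 = 134.20 mGal

134.2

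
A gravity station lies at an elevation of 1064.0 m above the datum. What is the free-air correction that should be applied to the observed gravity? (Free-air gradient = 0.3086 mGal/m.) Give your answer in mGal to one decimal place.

Free-air correction = 0.3086 × 1064.0 = 328.4 mGal

328.4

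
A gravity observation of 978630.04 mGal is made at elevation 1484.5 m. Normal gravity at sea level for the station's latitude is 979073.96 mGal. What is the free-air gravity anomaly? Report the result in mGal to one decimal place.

14.2

Free-air correction = 0.3086 × 1484.5 = 458.12 mGal
Free-air anomaly = 978630.04 − 979073.96 + (458.12) = 14.20 mGal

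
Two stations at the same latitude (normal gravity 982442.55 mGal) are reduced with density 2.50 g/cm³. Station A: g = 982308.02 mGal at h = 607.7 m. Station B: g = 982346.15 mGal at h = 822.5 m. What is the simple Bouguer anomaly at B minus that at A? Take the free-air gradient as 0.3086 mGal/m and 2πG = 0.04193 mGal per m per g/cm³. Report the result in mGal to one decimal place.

Δg_SB(A) = 982308.02 − 982442.55 + 0.3086×607.7 − 0.04193×2.50×607.7 = -10.70 mGal
Δg_SB(B) = 982346.15 − 982442.55 + 0.3086×822.5 − 0.04193×2.50×822.5 = 71.20 mGal
Difference = 71.20 − (-10.70) = 81.90 mGal

81.9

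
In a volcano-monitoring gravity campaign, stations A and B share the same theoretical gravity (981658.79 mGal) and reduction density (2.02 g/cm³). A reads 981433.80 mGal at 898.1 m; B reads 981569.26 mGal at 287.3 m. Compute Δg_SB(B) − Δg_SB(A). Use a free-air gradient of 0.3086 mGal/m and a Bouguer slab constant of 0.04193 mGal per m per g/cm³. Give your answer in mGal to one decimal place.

Δg_SB(A) = 981433.80 − 981658.79 + 0.3086×898.1 − 0.04193×2.02×898.1 = -23.90 mGal
Δg_SB(B) = 981569.26 − 981658.79 + 0.3086×287.3 − 0.04193×2.02×287.3 = -25.20 mGal
Difference = -25.20 − (-23.90) = -1.30 mGal

-1.3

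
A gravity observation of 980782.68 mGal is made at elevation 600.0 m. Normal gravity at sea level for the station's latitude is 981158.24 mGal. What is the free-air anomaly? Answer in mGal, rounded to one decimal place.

Free-air correction = 0.3086 × 600.0 = 185.16 mGal
Free-air anomaly = 980782.68 − 981158.24 + (185.16) = -190.40 mGal

-190.4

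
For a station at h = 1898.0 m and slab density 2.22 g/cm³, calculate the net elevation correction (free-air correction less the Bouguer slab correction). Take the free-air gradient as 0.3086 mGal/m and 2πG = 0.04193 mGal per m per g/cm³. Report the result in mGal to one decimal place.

409.0

Combined gradient = 0.3086 − 0.04193 × 2.22 = 0.2155154 mGal/m
Combined elevation correction = 0.2155154 × 1898.0 = 409.0 mGal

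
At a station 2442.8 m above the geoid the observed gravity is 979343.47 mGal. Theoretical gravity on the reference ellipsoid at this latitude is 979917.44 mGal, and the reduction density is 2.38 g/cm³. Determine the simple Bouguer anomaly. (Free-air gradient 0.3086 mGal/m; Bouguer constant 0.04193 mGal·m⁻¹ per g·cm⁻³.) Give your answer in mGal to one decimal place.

-63.9

Free-air correction = 0.3086 × 2442.8 = 753.85 mGal
Free-air anomaly = 979343.47 − 979917.44 + (753.85) = 179.88 mGal
Bouguer slab correction = 0.04193 × 2.38 × 2442.8 = 243.78 mGal
Simple Bouguer anomaly = 179.88 − (243.78) = -63.90 mGal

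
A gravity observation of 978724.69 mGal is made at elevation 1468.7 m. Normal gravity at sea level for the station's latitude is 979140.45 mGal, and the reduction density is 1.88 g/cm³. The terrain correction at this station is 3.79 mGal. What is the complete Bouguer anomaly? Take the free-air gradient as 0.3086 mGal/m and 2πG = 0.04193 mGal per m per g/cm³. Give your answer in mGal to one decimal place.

Free-air correction = 0.3086 × 1468.7 = 453.24 mGal
Free-air anomaly = 978724.69 − 979140.45 + (453.24) = 37.48 mGal
Bouguer slab correction = 0.04193 × 1.88 × 1468.7 = 115.78 mGal
Simple Bouguer anomaly = 37.48 − (115.78) = -78.30 mGal
Complete Bouguer anomaly = -78.30 + 3.79 = -74.51 mGal

-74.5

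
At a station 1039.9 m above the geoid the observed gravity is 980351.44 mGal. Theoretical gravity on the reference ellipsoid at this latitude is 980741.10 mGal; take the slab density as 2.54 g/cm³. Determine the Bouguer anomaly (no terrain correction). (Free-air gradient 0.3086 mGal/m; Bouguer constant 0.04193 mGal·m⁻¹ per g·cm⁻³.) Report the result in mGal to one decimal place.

Free-air correction = 0.3086 × 1039.9 = 320.91 mGal
Free-air anomaly = 980351.44 − 980741.10 + (320.91) = -68.75 mGal
Bouguer slab correction = 0.04193 × 2.54 × 1039.9 = 110.75 mGal
Simple Bouguer anomaly = -68.75 − (110.75) = -179.50 mGal

-179.5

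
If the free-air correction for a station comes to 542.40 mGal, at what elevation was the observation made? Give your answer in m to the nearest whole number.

h = 542.40 / 0.3086 = 1757.62 m

1758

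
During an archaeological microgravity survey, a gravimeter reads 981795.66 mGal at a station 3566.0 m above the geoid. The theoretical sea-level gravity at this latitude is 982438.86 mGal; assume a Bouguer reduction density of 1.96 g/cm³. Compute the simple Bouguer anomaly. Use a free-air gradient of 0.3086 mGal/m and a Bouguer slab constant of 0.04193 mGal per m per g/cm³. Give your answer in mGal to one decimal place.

Free-air correction = 0.3086 × 3566.0 = 1100.47 mGal
Free-air anomaly = 981795.66 − 982438.86 + (1100.47) = 457.27 mGal
Bouguer slab correction = 0.04193 × 1.96 × 3566.0 = 293.06 mGal
Simple Bouguer anomaly = 457.27 − (293.06) = 164.21 mGal

164.2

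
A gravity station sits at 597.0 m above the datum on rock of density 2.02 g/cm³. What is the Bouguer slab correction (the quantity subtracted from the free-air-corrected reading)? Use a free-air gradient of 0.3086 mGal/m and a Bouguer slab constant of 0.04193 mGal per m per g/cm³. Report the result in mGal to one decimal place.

50.6

Bouguer slab correction = 0.04193 × 2.02 × 597.0 = 50.6 mGal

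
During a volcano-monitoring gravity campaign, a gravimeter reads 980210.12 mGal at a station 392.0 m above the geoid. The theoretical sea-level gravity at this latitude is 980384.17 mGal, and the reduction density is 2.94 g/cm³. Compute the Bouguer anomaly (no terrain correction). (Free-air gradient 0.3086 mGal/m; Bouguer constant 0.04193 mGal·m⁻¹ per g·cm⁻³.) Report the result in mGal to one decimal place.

-101.4

Free-air correction = 0.3086 × 392.0 = 120.97 mGal
Free-air anomaly = 980210.12 − 980384.17 + (120.97) = -53.08 mGal
Bouguer slab correction = 0.04193 × 2.94 × 392.0 = 48.32 mGal
Simple Bouguer anomaly = -53.08 − (48.32) = -101.40 mGal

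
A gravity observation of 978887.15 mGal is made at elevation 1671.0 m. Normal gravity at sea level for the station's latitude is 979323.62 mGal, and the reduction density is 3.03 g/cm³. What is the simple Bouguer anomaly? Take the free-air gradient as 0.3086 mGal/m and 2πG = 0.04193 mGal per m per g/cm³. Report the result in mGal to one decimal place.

-133.1

Free-air correction = 0.3086 × 1671.0 = 515.67 mGal
Free-air anomaly = 978887.15 − 979323.62 + (515.67) = 79.20 mGal
Bouguer slab correction = 0.04193 × 3.03 × 1671.0 = 212.30 mGal
Simple Bouguer anomaly = 79.20 − (212.30) = -133.10 mGal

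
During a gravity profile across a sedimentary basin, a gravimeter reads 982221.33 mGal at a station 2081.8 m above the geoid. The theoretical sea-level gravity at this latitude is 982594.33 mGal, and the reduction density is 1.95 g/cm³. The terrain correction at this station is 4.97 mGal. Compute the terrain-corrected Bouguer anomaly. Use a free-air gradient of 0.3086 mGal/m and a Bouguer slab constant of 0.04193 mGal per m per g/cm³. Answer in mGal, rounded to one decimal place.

104.2

Free-air correction = 0.3086 × 2081.8 = 642.44 mGal
Free-air anomaly = 982221.33 − 982594.33 + (642.44) = 269.44 mGal
Bouguer slab correction = 0.04193 × 1.95 × 2081.8 = 170.22 mGal
Simple Bouguer anomaly = 269.44 − (170.22) = 99.22 mGal
Complete Bouguer anomaly = 99.22 + 4.97 = 104.19 mGal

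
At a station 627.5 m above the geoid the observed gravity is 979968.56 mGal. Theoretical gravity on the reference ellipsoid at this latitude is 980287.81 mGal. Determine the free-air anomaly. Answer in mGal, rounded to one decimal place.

Free-air correction = 0.3086 × 627.5 = 193.65 mGal
Free-air anomaly = 979968.56 − 980287.81 + (193.65) = -125.60 mGal

-125.6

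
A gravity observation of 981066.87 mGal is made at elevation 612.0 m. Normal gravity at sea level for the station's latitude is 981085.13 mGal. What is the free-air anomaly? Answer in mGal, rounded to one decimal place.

170.6

Free-air correction = 0.3086 × 612.0 = 188.86 mGal
Free-air anomaly = 981066.87 − 981085.13 + (188.86) = 170.60 mGal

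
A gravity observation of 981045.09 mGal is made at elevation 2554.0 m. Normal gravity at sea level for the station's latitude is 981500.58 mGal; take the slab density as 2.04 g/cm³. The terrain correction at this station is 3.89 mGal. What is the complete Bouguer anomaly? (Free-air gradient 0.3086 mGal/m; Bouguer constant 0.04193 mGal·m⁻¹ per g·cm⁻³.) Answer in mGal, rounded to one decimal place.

Free-air correction = 0.3086 × 2554.0 = 788.16 mGal
Free-air anomaly = 981045.09 − 981500.58 + (788.16) = 332.67 mGal
Bouguer slab correction = 0.04193 × 2.04 × 2554.0 = 218.46 mGal
Simple Bouguer anomaly = 332.67 − (218.46) = 114.21 mGal
Complete Bouguer anomaly = 114.21 + 3.89 = 118.10 mGal

118.1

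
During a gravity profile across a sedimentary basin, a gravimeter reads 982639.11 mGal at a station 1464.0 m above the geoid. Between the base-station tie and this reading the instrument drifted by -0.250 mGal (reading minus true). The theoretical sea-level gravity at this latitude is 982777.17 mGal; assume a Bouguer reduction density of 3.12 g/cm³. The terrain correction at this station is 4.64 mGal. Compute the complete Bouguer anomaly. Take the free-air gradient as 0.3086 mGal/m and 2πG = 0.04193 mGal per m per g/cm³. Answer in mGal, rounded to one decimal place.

127.1

Drift-corrected reading = 982639.11 − (-0.250) = 982639.360 mGal
Free-air correction = 0.3086 × 1464.0 = 451.79 mGal
Free-air anomaly = 982639.360 − 982777.17 + (451.79) = 313.980 mGal
Bouguer slab correction = 0.04193 × 3.12 × 1464.0 = 191.52 mGal
Simple Bouguer anomaly = 313.980 − (191.52) = 122.460 mGal
Complete Bouguer anomaly = 122.460 + 4.64 = 127.100 mGal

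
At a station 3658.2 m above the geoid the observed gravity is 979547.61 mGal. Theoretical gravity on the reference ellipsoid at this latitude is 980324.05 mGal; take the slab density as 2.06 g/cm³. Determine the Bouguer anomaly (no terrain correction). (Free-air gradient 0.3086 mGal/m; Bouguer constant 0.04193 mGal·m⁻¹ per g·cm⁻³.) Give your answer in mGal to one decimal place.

Free-air correction = 0.3086 × 3658.2 = 1128.92 mGal
Free-air anomaly = 979547.61 − 980324.05 + (1128.92) = 352.48 mGal
Bouguer slab correction = 0.04193 × 2.06 × 3658.2 = 315.98 mGal
Simple Bouguer anomaly = 352.48 − (315.98) = 36.50 mGal

36.5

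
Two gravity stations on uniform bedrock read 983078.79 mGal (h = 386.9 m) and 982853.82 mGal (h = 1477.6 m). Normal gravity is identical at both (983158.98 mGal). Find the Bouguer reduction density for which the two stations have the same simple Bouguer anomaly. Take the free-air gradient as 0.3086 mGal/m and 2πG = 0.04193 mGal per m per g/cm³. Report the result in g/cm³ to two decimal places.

2.44

Δg_obs = 982853.82 − 983078.79 = -224.97 mGal over Δh = 1477.6 − 386.9 = 1090.7 m
Equal Bouguer anomalies ⇒ Δg_obs + (0.3086 − 0.04193ρ)·Δh = 0
0.3086 − 0.04193ρ = −Δg_obs/Δh = 0.20626
ρ = (0.3086 − 0.20626) / 0.04193 = 2.44 g/cm³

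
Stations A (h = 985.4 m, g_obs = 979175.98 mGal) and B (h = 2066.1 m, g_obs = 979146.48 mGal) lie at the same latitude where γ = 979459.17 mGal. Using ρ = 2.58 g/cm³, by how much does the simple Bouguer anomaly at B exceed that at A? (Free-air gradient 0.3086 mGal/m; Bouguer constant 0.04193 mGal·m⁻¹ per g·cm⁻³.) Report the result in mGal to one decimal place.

Δg_SB(A) = 979175.98 − 979459.17 + 0.3086×985.4 − 0.04193×2.58×985.4 = -85.70 mGal
Δg_SB(B) = 979146.48 − 979459.17 + 0.3086×2066.1 − 0.04193×2.58×2066.1 = 101.40 mGal
Difference = 101.40 − (-85.70) = 187.10 mGal

187.1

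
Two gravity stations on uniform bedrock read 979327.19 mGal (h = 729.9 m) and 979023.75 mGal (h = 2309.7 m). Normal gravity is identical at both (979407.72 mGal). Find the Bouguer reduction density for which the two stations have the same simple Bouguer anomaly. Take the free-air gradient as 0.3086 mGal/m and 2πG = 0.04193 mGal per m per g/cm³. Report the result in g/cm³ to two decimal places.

Δg_obs = 979023.75 − 979327.19 = -303.44 mGal over Δh = 2309.7 − 729.9 = 1579.8 m
Equal Bouguer anomalies ⇒ Δg_obs + (0.3086 − 0.04193ρ)·Δh = 0
0.3086 − 0.04193ρ = −Δg_obs/Δh = 0.19207
ρ = (0.3086 − 0.19207) / 0.04193 = 2.78 g/cm³

2.78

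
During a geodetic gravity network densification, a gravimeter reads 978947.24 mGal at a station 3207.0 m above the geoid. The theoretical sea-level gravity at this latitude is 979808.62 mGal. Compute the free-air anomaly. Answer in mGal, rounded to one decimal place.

128.3

Free-air correction = 0.3086 × 3207.0 = 989.68 mGal
Free-air anomaly = 978947.24 − 979808.62 + (989.68) = 128.30 mGal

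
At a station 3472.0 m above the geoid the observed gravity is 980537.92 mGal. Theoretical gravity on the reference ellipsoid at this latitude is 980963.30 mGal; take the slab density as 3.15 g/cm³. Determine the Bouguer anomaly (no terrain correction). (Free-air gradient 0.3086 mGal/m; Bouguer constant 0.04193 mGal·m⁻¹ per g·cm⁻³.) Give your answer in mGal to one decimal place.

187.5

Free-air correction = 0.3086 × 3472.0 = 1071.46 mGal
Free-air anomaly = 980537.92 − 980963.30 + (1071.46) = 646.08 mGal
Bouguer slab correction = 0.04193 × 3.15 × 3472.0 = 458.58 mGal
Simple Bouguer anomaly = 646.08 − (458.58) = 187.50 mGal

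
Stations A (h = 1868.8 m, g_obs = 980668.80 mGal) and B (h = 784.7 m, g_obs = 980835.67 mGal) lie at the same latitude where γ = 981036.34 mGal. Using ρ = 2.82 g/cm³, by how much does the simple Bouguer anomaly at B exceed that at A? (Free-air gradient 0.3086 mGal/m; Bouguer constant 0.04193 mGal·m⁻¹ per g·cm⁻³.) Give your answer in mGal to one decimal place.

-39.5

Δg_SB(A) = 980668.80 − 981036.34 + 0.3086×1868.8 − 0.04193×2.82×1868.8 = -11.80 mGal
Δg_SB(B) = 980835.67 − 981036.34 + 0.3086×784.7 − 0.04193×2.82×784.7 = -51.30 mGal
Difference = -51.30 − (-11.80) = -39.50 mGal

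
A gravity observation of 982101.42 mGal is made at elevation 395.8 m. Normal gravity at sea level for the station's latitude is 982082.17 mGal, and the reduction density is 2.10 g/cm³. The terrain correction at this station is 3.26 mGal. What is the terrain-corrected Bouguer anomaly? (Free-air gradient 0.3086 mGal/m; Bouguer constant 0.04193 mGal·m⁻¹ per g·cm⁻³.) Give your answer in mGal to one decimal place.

Free-air correction = 0.3086 × 395.8 = 122.14 mGal
Free-air anomaly = 982101.42 − 982082.17 + (122.14) = 141.39 mGal
Bouguer slab correction = 0.04193 × 2.10 × 395.8 = 34.85 mGal
Simple Bouguer anomaly = 141.39 − (34.85) = 106.54 mGal
Complete Bouguer anomaly = 106.54 + 3.26 = 109.80 mGal

109.8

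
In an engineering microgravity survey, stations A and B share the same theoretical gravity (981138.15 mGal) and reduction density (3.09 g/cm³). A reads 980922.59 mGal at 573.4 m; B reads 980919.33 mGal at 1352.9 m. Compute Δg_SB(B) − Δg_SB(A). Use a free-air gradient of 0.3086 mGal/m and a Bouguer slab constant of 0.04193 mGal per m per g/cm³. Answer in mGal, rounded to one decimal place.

136.3

Δg_SB(A) = 980922.59 − 981138.15 + 0.3086×573.4 − 0.04193×3.09×573.4 = -112.90 mGal
Δg_SB(B) = 980919.33 − 981138.15 + 0.3086×1352.9 − 0.04193×3.09×1352.9 = 23.40 mGal
Difference = 23.40 − (-112.90) = 136.30 mGal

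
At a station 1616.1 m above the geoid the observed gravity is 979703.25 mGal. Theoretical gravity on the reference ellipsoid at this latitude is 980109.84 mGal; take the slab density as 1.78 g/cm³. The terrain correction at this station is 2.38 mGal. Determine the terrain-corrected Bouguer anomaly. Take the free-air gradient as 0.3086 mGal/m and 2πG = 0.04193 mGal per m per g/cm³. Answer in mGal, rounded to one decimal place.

Free-air correction = 0.3086 × 1616.1 = 498.73 mGal
Free-air anomaly = 979703.25 − 980109.84 + (498.73) = 92.14 mGal
Bouguer slab correction = 0.04193 × 1.78 × 1616.1 = 120.62 mGal
Simple Bouguer anomaly = 92.14 − (120.62) = -28.48 mGal
Complete Bouguer anomaly = -28.48 + 2.38 = -26.10 mGal

-26.1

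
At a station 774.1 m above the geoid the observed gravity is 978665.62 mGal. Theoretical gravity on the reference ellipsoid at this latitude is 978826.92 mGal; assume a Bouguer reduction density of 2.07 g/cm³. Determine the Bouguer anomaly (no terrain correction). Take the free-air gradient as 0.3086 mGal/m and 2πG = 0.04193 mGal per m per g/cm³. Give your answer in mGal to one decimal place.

10.4

Free-air correction = 0.3086 × 774.1 = 238.89 mGal
Free-air anomaly = 978665.62 − 978826.92 + (238.89) = 77.59 mGal
Bouguer slab correction = 0.04193 × 2.07 × 774.1 = 67.19 mGal
Simple Bouguer anomaly = 77.59 − (67.19) = 10.40 mGal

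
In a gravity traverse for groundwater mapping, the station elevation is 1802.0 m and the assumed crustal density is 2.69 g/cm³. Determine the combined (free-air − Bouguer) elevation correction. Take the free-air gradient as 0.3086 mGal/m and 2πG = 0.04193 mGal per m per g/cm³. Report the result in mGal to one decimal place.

Combined gradient = 0.3086 − 0.04193 × 2.69 = 0.1958083 mGal/m
Combined elevation correction = 0.1958083 × 1802.0 = 352.8 mGal

352.8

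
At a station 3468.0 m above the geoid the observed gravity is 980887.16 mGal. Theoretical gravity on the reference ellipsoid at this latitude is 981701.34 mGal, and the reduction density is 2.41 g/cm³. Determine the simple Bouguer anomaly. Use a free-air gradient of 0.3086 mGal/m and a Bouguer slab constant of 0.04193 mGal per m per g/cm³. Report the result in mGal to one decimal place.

Free-air correction = 0.3086 × 3468.0 = 1070.22 mGal
Free-air anomaly = 980887.16 − 981701.34 + (1070.22) = 256.04 mGal
Bouguer slab correction = 0.04193 × 2.41 × 3468.0 = 350.45 mGal
Simple Bouguer anomaly = 256.04 − (350.45) = -94.41 mGal

-94.4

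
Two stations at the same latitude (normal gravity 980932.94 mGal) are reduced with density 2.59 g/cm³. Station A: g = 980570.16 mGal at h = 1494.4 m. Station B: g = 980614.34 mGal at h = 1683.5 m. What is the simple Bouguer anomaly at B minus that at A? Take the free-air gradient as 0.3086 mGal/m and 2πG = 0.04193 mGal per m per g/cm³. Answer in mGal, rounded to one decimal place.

Δg_SB(A) = 980570.16 − 980932.94 + 0.3086×1494.4 − 0.04193×2.59×1494.4 = -63.90 mGal
Δg_SB(B) = 980614.34 − 980932.94 + 0.3086×1683.5 − 0.04193×2.59×1683.5 = 18.10 mGal
Difference = 18.10 − (-63.90) = 82.00 mGal

82.0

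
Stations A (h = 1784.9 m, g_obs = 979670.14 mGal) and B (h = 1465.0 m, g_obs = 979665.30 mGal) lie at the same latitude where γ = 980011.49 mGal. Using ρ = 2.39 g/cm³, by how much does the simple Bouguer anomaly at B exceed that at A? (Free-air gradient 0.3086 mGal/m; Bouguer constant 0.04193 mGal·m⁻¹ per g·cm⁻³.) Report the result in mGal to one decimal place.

-71.5

Δg_SB(A) = 979670.14 − 980011.49 + 0.3086×1784.9 − 0.04193×2.39×1784.9 = 30.60 mGal
Δg_SB(B) = 979665.30 − 980011.49 + 0.3086×1465.0 − 0.04193×2.39×1465.0 = -40.90 mGal
Difference = -40.90 − (30.60) = -71.50 mGal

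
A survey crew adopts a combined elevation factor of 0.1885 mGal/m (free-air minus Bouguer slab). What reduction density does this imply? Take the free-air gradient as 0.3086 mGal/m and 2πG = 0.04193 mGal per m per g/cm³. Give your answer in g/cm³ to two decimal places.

2.86

0.1885 = 0.3086 − 0.04193 × ρ
ρ = (0.3086 − 0.1885) / 0.04193 = 2.86 g/cm³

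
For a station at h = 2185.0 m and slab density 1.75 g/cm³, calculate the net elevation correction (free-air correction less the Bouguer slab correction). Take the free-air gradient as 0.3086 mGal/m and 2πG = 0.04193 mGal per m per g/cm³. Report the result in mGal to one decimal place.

Combined gradient = 0.3086 − 0.04193 × 1.75 = 0.2352225 mGal/m
Combined elevation correction = 0.2352225 × 2185.0 = 514.0 mGal

514.0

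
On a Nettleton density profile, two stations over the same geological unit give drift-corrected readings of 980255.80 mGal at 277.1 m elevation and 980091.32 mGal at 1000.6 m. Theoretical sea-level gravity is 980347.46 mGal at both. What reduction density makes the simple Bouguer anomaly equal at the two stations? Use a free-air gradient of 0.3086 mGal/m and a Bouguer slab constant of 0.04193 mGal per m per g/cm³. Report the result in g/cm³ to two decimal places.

1.94

Δg_obs = 980091.32 − 980255.80 = -164.48 mGal over Δh = 1000.6 − 277.1 = 723.5 m
Equal Bouguer anomalies ⇒ Δg_obs + (0.3086 − 0.04193ρ)·Δh = 0
0.3086 − 0.04193ρ = −Δg_obs/Δh = 0.22734
ρ = (0.3086 − 0.22734) / 0.04193 = 1.94 g/cm³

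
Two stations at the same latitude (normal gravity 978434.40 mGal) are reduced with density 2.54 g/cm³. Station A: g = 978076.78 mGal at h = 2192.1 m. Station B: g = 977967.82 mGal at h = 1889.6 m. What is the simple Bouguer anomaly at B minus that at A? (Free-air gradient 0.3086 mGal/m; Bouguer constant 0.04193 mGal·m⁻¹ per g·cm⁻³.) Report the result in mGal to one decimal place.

-170.1

Δg_SB(A) = 978076.78 − 978434.40 + 0.3086×2192.1 − 0.04193×2.54×2192.1 = 85.40 mGal
Δg_SB(B) = 977967.82 − 978434.40 + 0.3086×1889.6 − 0.04193×2.54×1889.6 = -84.70 mGal
Difference = -84.70 − (85.40) = -170.10 mGal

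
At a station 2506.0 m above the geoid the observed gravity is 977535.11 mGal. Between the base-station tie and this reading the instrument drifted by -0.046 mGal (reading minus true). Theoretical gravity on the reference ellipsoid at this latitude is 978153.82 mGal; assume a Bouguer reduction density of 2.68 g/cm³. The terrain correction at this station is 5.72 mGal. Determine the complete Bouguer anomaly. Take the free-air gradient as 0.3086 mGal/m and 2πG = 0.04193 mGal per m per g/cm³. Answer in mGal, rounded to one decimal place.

Drift-corrected reading = 977535.11 − (-0.046) = 977535.156 mGal
Free-air correction = 0.3086 × 2506.0 = 773.35 mGal
Free-air anomaly = 977535.156 − 978153.82 + (773.35) = 154.686 mGal
Bouguer slab correction = 0.04193 × 2.68 × 2506.0 = 281.61 mGal
Simple Bouguer anomaly = 154.686 − (281.61) = -126.924 mGal
Complete Bouguer anomaly = -126.924 + 5.72 = -121.204 mGal

-121.2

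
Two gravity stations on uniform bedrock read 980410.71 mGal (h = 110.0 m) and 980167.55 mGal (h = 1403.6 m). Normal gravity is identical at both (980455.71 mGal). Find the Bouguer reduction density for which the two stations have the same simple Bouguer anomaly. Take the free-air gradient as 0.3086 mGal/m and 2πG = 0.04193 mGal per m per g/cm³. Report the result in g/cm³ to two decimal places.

2.88

Δg_obs = 980167.55 − 980410.71 = -243.16 mGal over Δh = 1403.6 − 110.0 = 1293.6 m
Equal Bouguer anomalies ⇒ Δg_obs + (0.3086 − 0.04193ρ)·Δh = 0
0.3086 − 0.04193ρ = −Δg_obs/Δh = 0.18797
ρ = (0.3086 − 0.18797) / 0.04193 = 2.88 g/cm³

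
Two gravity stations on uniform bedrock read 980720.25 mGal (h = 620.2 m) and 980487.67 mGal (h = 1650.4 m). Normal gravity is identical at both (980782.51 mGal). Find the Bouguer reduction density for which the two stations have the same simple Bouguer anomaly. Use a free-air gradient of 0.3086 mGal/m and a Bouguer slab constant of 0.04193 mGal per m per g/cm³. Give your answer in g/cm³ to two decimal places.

1.98

Δg_obs = 980487.67 − 980720.25 = -232.58 mGal over Δh = 1650.4 − 620.2 = 1030.2 m
Equal Bouguer anomalies ⇒ Δg_obs + (0.3086 − 0.04193ρ)·Δh = 0
0.3086 − 0.04193ρ = −Δg_obs/Δh = 0.22576
ρ = (0.3086 − 0.22576) / 0.04193 = 1.98 g/cm³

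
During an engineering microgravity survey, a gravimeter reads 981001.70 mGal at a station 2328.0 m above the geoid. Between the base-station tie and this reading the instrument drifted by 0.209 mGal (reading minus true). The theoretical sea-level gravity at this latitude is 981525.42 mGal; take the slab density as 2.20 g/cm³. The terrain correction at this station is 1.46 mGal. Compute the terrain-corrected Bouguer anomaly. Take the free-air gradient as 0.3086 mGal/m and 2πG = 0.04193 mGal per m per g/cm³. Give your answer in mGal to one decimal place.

-18.8

Drift-corrected reading = 981001.70 − (0.209) = 981001.491 mGal
Free-air correction = 0.3086 × 2328.0 = 718.42 mGal
Free-air anomaly = 981001.491 − 981525.42 + (718.42) = 194.491 mGal
Bouguer slab correction = 0.04193 × 2.20 × 2328.0 = 214.75 mGal
Simple Bouguer anomaly = 194.491 − (214.75) = -20.259 mGal
Complete Bouguer anomaly = -20.259 + 1.46 = -18.799 mGal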